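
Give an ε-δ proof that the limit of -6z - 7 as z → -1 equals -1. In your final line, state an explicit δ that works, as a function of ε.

δ = ε/6

Let ε > 0. We need δ > 0 so that 0 < |z + 1| < δ implies |(-6z - 7) + 1| < ε.
Since (-6z - 7) + 1 = -6(z + 1), we have |(-6z - 7) + 1| = 6|z + 1|.
So 6|z + 1| < ε exactly when |z + 1| < ε/6.
Choosing δ = ε/6 gives |(-6z - 7) + 1| = 6|z + 1| < ε whenever |z + 1| < δ.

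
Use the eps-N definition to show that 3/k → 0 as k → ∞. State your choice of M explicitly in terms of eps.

Let eps > 0. For k ≥ 1, |3/k − 0| = 3/(k) ≤ 3/k.
We need 3/k < eps, i.e. k > 3/eps.
Take M = 3/eps. If k > M then |3/k| ≤ 3/k < eps.

M = 3/eps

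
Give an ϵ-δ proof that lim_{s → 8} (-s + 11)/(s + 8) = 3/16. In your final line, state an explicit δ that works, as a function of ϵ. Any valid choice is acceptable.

Let ϵ > 0. We want δ > 0 with 0 < |s − 8| < δ ⇒ |(-s + 11)/(s + 8) − (3/16)| < ϵ.
Combining over a common denominator, (-s + 11)/(s + 8) − (3/16) = [(-s + 11)·16 − 3·(s + 8)] / [16·(s + 8)] = -19(s − 8) / (16(s + 8)).
So |(-s + 11)/(s + 8) − (3/16)| = 19|s − 8| / (16·|s + 8|).
Require δ ≤ 8, so |s + 8| ≥ |16| − |s − 8| > 16 − 8 = 8.
Hence |(-s + 11)/(s + 8) − (3/16)| < 19|s − 8|/(16·8) = (19/128)|s − 8|, which is < ϵ once |s − 8| < (128/19)ϵ.
Take δ = min(8, (128/19)ϵ). Then 0 < |s − 8| < δ forces both bounds, so |(-s + 11)/(s + 8) − (3/16)| < ϵ.

δ = min(8, (128/19)ϵ)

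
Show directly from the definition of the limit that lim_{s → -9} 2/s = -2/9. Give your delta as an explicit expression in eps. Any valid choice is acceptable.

delta = min(9/2, (81/4)eps)

Let eps > 0. We seek delta > 0 such that 0 < |s + 9| < delta implies |2/s + 2/9| < eps.
|2/s + 2/9| = 2·|-9 − s|/(9·|s|) = 2|s + 9|/(9|s|).
Require delta ≤ 9/2 so that |s| > 9 − 9/2 = 9/2, hence 9|s| > 81/2.
Then |2/s + 2/9| < 2|s + 9|/(81/2), which is < eps when |s + 9| < (81/4)eps.
Take delta = min(9/2, (81/4)eps). Then 0 < |s + 9| < delta gives both |s + 9| < 9/2 and |s + 9| < (81/4)eps, so |2/s + 2/9| < eps.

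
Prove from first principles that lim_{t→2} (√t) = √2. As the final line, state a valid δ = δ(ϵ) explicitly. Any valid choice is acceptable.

Suppose ϵ > 0. We want δ > 0 such that 0 < |t − 2| < δ implies |√t − √2| < ϵ.
Rationalise: √t − √2 = (t − 2)/(√t + √2), so |√t − √2| = |t − 2|/(√t + √2).
Restrict δ ≤ 2 so that |t − 2| < 2 forces t > 0, and then √t + √2 > √2.
Hence |√t − √2| < |t − 2|/√2, which is < ϵ once |t − 2| < √2·ϵ.
Take δ = min(2, √2·ϵ). If 0 < |t − 2| < δ then t > 0 and |√t − √2| < |t − 2|/√2 < ϵ.

δ = min(2, √2·ϵ)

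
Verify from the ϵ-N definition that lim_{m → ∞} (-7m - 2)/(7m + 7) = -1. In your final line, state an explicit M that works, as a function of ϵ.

M = (5/7)/ϵ

Let ϵ > 0. For m ≥ 1, |(-7m - 2)/(7m + 7) + 1| = |35|/(7(7m + 7)) = 35/(7(7m + 7)).
Since 7m + 7 ≥ 7m for m ≥ 1, this is ≤ 35/(7·7m) = (5/7)/m.
So |(-7m - 2)/(7m + 7) + 1| < ϵ whenever m > (5/7)/ϵ.
Take M = (5/7)/ϵ. If m > M then |(-7m - 2)/(7m + 7) + 1| ≤ (5/7)/m < ϵ.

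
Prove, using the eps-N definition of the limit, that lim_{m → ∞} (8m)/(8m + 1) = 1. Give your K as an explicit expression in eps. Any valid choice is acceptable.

Suppose eps > 0. For m ≥ 1, |(8m)/(8m + 1) − 1| = |-8|/(8(8m + 1)) = 8/(8(8m + 1)).
Since 8m + 1 ≥ 8m for m ≥ 1, this is ≤ 8/(8·8m) = (1/8)/m.
So |(8m)/(8m + 1) − 1| < eps whenever m > (1/8)/eps.
Take K = (1/8)/eps. If m > K then |(8m)/(8m + 1) − 1| ≤ (1/8)/m < eps.

K = (1/8)/eps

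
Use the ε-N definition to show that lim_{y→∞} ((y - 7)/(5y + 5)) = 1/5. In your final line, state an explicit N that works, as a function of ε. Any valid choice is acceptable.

N = (8/5)/ε

Let ε > 0 be given. We seek N > 0 such that y > N implies |(y - 7)/(5y + 5) − (1/5)| < ε.
(y - 7)/(5y + 5) − (1/5) = (5(y - 7) − (5y + 5)) / (5(5y + 5)) = -40/(5(5y + 5)).
For y > 0 we have 5y + 5 > 5y, so |(y - 7)/(5y + 5) − (1/5)| = 40/(5(5y + 5)) < 40/(5·5y) = (8/5)/y.
Thus |(y - 7)/(5y + 5) − (1/5)| < ε whenever y > (8/5)/ε.
Take N = (8/5)/ε. If y > N then |(y - 7)/(5y + 5) − (1/5)| < (8/5)/y < ε.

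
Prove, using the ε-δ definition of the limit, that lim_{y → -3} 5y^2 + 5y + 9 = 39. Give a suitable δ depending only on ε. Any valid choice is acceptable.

δ = min(1, ε/30)

Suppose ε > 0. We want δ > 0 such that 0 < |y + 3| < δ implies |(5y^2 + 5y + 9) − 39| < ε.
(5y^2 + 5y + 9) − 39 = 5y^2 + 5y - 30 = (y + 3)(5y - 10).
So |(5y^2 + 5y + 9) − 39| = |y + 3|·|5y - 10|.
Require δ ≤ 1. Then |y + 3| < 1 gives |y| < 4, and by the triangle inequality |5y - 10| ≤ 5·4 + 10 = 30.
Hence |(5y^2 + 5y + 9) − 39| ≤ 30|y + 3| < ε provided |y + 3| < ε/30.
Take δ = min(1, ε/30). Then 0 < |y + 3| < δ gives both |y + 3| < 1 and |y + 3| < ε/30, so |(5y^2 + 5y + 9) − 39| < ε.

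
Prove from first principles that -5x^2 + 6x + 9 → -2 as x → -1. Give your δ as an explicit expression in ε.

δ = min(2, ε/26)

Let ε > 0. We want δ > 0 such that 0 < |x + 1| < δ implies |(-5x^2 + 6x + 9) + 2| < ε.
(-5x^2 + 6x + 9) + 2 = -5x^2 + 6x + 11 = (x + 1)(-5x + 11).
So |(-5x^2 + 6x + 9) + 2| = |x + 1|·|-5x + 11|.
Require δ ≤ 2. Then |x + 1| < 2 gives |x| < 3, and by the triangle inequality |-5x + 11| ≤ 5·3 + 11 = 26.
Hence |(-5x^2 + 6x + 9) + 2| ≤ 26|x + 1| < ε provided |x + 1| < ε/26.
Choosing δ = min(2, ε/26) ensures both conditions, hence |(-5x^2 + 6x + 9) + 2| < ε.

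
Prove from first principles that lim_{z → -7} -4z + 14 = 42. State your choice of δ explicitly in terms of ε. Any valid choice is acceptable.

Let ε > 0 be given. We need δ > 0 so that 0 < |z + 7| < δ implies |(-4z + 14) − 42| < ε.
Since (-4z + 14) − 42 = -4(z + 7), we have |(-4z + 14) − 42| = 4|z + 7|.
Thus it suffices that |z + 7| < ε/4.
Choosing δ = ε/4 gives |(-4z + 14) − 42| = 4|z + 7| < ε whenever |z + 7| < δ.

δ = ε/4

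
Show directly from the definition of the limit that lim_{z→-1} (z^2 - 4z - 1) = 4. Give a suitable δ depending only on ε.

Let ε > 0 be given. We want δ > 0 such that 0 < |z + 1| < δ implies |(z^2 - 4z - 1) − 4| < ε.
(z^2 - 4z - 1) − 4 = z^2 - 4z - 5 = (z + 1)(z - 5).
So |(z^2 - 4z - 1) − 4| = |z + 1|·|z - 5|.
Require δ ≤ 2. Then |z + 1| < 2 gives |z| < 3, and by the triangle inequality |z - 5| ≤ 3 + 5 = 8.
Hence |(z^2 - 4z - 1) − 4| ≤ 8|z + 1| < ε provided |z + 1| < ε/8.
Take δ = min(2, ε/8). Then 0 < |z + 1| < δ gives both |z + 1| < 2 and |z + 1| < ε/8, so |(z^2 - 4z - 1) − 4| < ε.

δ = min(2, ε/8)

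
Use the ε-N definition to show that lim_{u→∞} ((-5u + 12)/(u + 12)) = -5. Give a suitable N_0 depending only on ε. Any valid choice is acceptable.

Fix ε > 0. We seek N_0 > 0 such that u > N_0 implies |(-5u + 12)/(u + 12) + 5| < ε.
(-5u + 12)/(u + 12) + 5 = ((-5u + 12) − (-5)(u + 12)) / ((u + 12)) = 72/((u + 12)).
For u > 0 we have u + 12 > u, so |(-5u + 12)/(u + 12) + 5| = 72/((u + 12)) < 72/(u) = 72/u.
Thus |(-5u + 12)/(u + 12) + 5| < ε whenever u > 72/ε.
Take N_0 = 72/ε. If u > N_0 then |(-5u + 12)/(u + 12) + 5| < 72/u < ε.

N_0 = 72/ε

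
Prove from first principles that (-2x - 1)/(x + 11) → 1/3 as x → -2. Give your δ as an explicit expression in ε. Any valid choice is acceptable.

Let ε > 0 be given. We want δ > 0 with 0 < |x + 2| < δ ⇒ |(-2x - 1)/(x + 11) − (1/3)| < ε.
Combining over a common denominator, (-2x - 1)/(x + 11) − (1/3) = [(-2x - 1)·9 − 3·(x + 11)] / [9·(x + 11)] = -21(x + 2) / (9(x + 11)).
So |(-2x - 1)/(x + 11) − (1/3)| = 21|x + 2| / (9·|x + 11|).
Require δ ≤ 9/2, so |x + 11| ≥ |9| − |x + 2| > 9 − 9/2 = 9/2.
Hence |(-2x - 1)/(x + 11) − (1/3)| < 21|x + 2|/(9·(9/2)) = (14/27)|x + 2|, which is < ε once |x + 2| < (27/14)ε.
Take δ = min(9/2, (27/14)ε). Then 0 < |x + 2| < δ forces both bounds, so |(-2x - 1)/(x + 11) − (1/3)| < ε.

δ = min(9/2, (27/14)ε)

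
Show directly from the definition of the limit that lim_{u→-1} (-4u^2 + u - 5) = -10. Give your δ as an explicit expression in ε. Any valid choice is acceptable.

Let ε > 0 be given. We want δ > 0 such that 0 < |u + 1| < δ implies |(-4u^2 + u - 5) + 10| < ε.
(-4u^2 + u - 5) + 10 = -4u^2 + u + 5 = (u + 1)(-4u + 5).
So |(-4u^2 + u - 5) + 10| = |u + 1|·|-4u + 5|.
Require δ ≤ 1. Then |u + 1| < 1 gives |u| < 2, and by the triangle inequality |-4u + 5| ≤ 4·2 + 5 = 13.
Hence |(-4u^2 + u - 5) + 10| ≤ 13|u + 1| < ε provided |u + 1| < ε/13.
Take δ = min(1, ε/13). Then 0 < |u + 1| < δ gives both |u + 1| < 1 and |u + 1| < ε/13, so |(-4u^2 + u - 5) + 10| < ε.

δ = min(1, ε/13)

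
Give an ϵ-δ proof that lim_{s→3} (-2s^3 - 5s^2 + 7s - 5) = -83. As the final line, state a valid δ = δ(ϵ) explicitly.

δ = min(1, ϵ/102)

Suppose ϵ > 0. We want δ > 0 such that 0 < |s − 3| < δ implies |(-2s^3 - 5s^2 + 7s - 5) + 83| < ϵ.
(-2s^3 - 5s^2 + 7s - 5) + 83 = -2s^3 - 5s^2 + 7s + 78 = (s − 3)(-2s^2 - 11s - 26).
So |(-2s^3 - 5s^2 + 7s - 5) + 83| = |s − 3|·|-2s^2 - 11s - 26|.
Assume first that |s − 3| < 1, so |s| < 4. Then |-2s^2 - 11s - 26| ≤ 2·4^2 + 11·4 + 26 = 102.
Hence |(-2s^3 - 5s^2 + 7s - 5) + 83| ≤ 102|s − 3| < ϵ provided |s − 3| < ϵ/102.
Choosing δ = min(1, ϵ/102) ensures both conditions, hence |(-2s^3 - 5s^2 + 7s - 5) + 83| < ϵ.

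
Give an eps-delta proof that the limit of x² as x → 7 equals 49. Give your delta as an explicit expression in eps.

Suppose eps > 0. We seek delta > 0 with 0 < |x − 7| < delta ⇒ |x² − 49| < eps.
Factor: x² − 49 = (x − 7)(x + 7), so |x² − 49| = |x − 7|·|x + 7|.
Restrict delta ≤ 1. Then |x − 7| < 1 gives |x| < 8, so by the triangle inequality |x + 7| ≤ 8 + 7 = 15.
Hence |x² − 49| ≤ 15|x − 7|, which is < eps once |x − 7| < eps/15.
Take delta = min(1, eps/15). If 0 < |x − 7| < delta then both bounds hold and |x² − 49| ≤ 15|x − 7| < 15·(eps/15) = eps.

delta = min(1, eps/15)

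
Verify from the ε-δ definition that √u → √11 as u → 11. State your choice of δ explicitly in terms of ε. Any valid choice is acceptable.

Suppose ε > 0. We want δ > 0 such that 0 < |u − 11| < δ implies |√u − √11| < ε.
Rationalise: √u − √11 = (u − 11)/(√u + √11), so |√u − √11| = |u − 11|/(√u + √11).
Restrict δ ≤ 11 so that |u − 11| < 11 forces u > 0, and then √u + √11 > √11.
Hence |√u − √11| < |u − 11|/√11, which is < ε once |u − 11| < √11·ε.
Take δ = min(11, √11·ε). If 0 < |u − 11| < δ then u > 0 and |√u − √11| < |u − 11|/√11 < ε.

δ = min(11, √11·ε)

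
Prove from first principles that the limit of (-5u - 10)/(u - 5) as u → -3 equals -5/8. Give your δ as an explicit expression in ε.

δ = min(4, (32/35)ε)

Let ε > 0 be given. We want δ > 0 with 0 < |u + 3| < δ ⇒ |(-5u - 10)/(u - 5) + 5/8| < ε.
Combining over a common denominator, (-5u - 10)/(u - 5) + 5/8 = [(-5u - 10)·(-8) − 5·(u - 5)] / [(-8)·(u - 5)] = 35(u + 3) / ((-8)(u - 5)).
So |(-5u - 10)/(u - 5) + 5/8| = 35|u + 3| / (8·|u − 5|).
Require δ ≤ 4, so |u − 5| ≥ |-8| − |u + 3| > 8 − 4 = 4.
Hence |(-5u - 10)/(u - 5) + 5/8| < 35|u + 3|/(8·4) = (35/32)|u + 3|, which is < ε once |u + 3| < (32/35)ε.
Take δ = min(4, (32/35)ε). Then 0 < |u + 3| < δ forces both bounds, so |(-5u - 10)/(u - 5) + 5/8| < ε.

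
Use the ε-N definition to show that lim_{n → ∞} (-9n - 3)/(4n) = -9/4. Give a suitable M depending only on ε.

M = (3/4)/ε

Let ε > 0. For n ≥ 1, |(-9n - 3)/(4n) + 9/4| = |-12|/(4(4n)) = 12/(4(4n)).
Since 4n ≥ 4n for n ≥ 1, this is ≤ 12/(4·4n) = (3/4)/n.
So |(-9n - 3)/(4n) + 9/4| < ε whenever n > (3/4)/ε.
Take M = (3/4)/ε. If n > M then |(-9n - 3)/(4n) + 9/4| ≤ (3/4)/n < ε.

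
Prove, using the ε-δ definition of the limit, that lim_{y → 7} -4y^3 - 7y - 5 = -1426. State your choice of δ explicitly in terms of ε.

Suppose ε > 0. We want δ > 0 such that 0 < |y − 7| < δ implies |(-4y^3 - 7y - 5) + 1426| < ε.
(-4y^3 - 7y - 5) + 1426 = -4y^3 - 7y + 1421 = (y − 7)(-4y^2 - 28y - 203).
So |(-4y^3 - 7y - 5) + 1426| = |y − 7|·|-4y^2 - 28y - 203|.
Require δ ≤ 1. Then |y − 7| < 1 gives |y| < 8, and by the triangle inequality |-4y^2 - 28y - 203| ≤ 4·8^2 + 28·8 + 203 = 683.
Hence |(-4y^3 - 7y - 5) + 1426| ≤ 683|y − 7| < ε provided |y − 7| < ε/683.
Choosing δ = min(1, ε/683) ensures both conditions, hence |(-4y^3 - 7y - 5) + 1426| < ε.

δ = min(1, ε/683)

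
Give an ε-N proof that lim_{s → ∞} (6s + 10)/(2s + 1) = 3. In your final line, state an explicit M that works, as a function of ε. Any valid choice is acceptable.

M = (7/2)/ε

Fix ε > 0. We seek M > 0 such that s > M implies |(6s + 10)/(2s + 1) − 3| < ε.
(6s + 10)/(2s + 1) − 3 = (2(6s + 10) − 6(2s + 1)) / (2(2s + 1)) = 14/(2(2s + 1)).
For s > 0 we have 2s + 1 > 2s, so |(6s + 10)/(2s + 1) − 3| = 14/(2(2s + 1)) < 14/(2·2s) = (7/2)/s.
Thus |(6s + 10)/(2s + 1) − 3| < ε whenever s > (7/2)/ε.
Take M = (7/2)/ε. If s > M then |(6s + 10)/(2s + 1) − 3| < (7/2)/s < ε.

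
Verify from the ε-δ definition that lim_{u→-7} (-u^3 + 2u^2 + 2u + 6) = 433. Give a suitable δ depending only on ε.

δ = min(1, ε/197)

Suppose ε > 0. We want δ > 0 such that 0 < |u + 7| < δ implies |(-u^3 + 2u^2 + 2u + 6) − 433| < ε.
(-u^3 + 2u^2 + 2u + 6) − 433 = -u^3 + 2u^2 + 2u - 427 = (u + 7)(-u^2 + 9u - 61).
So |(-u^3 + 2u^2 + 2u + 6) − 433| = |u + 7|·|-u^2 + 9u - 61|.
Require δ ≤ 1. Then |u + 7| < 1 gives |u| < 8, and by the triangle inequality |-u^2 + 9u - 61| ≤ 8^2 + 9·8 + 61 = 197.
Hence |(-u^3 + 2u^2 + 2u + 6) − 433| ≤ 197|u + 7| < ε provided |u + 7| < ε/197.
Take δ = min(1, ε/197). Then 0 < |u + 7| < δ gives both |u + 7| < 1 and |u + 7| < ε/197, so |(-u^3 + 2u^2 + 2u + 6) − 433| < ε.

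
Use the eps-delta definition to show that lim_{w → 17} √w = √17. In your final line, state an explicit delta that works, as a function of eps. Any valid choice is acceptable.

delta = min(17, √17·eps)

Let eps > 0 be given. We want delta > 0 such that 0 < |w − 17| < delta implies |√w − √17| < eps.
Multiplying by the conjugate, |√w − √17| = |w − 17|/(√w + √17).
Restrict delta ≤ 17 so that |w − 17| < 17 forces w > 0, and then √w + √17 > √17.
Hence |√w − √17| < |w − 17|/√17, which is < eps once |w − 17| < √17·eps.
Take delta = min(17, √17·eps). If 0 < |w − 17| < delta then w > 0 and |√w − √17| < |w − 17|/√17 < eps.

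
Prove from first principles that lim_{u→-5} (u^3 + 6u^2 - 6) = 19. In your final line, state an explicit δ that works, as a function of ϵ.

δ = min(1, ϵ/47)

Suppose ϵ > 0. We want δ > 0 such that 0 < |u + 5| < δ implies |(u^3 + 6u^2 - 6) − 19| < ϵ.
(u^3 + 6u^2 - 6) − 19 = u^3 + 6u^2 - 25 = (u + 5)(u^2 + u - 5).
So |(u^3 + 6u^2 - 6) − 19| = |u + 5|·|u^2 + u - 5|.
Require δ ≤ 1. Then |u + 5| < 1 gives |u| < 6, and by the triangle inequality |u^2 + u - 5| ≤ 6^2 + 6 + 5 = 47.
Hence |(u^3 + 6u^2 - 6) − 19| ≤ 47|u + 5| < ϵ provided |u + 5| < ϵ/47.
Take δ = min(1, ϵ/47). Then 0 < |u + 5| < δ gives both |u + 5| < 1 and |u + 5| < ϵ/47, so |(u^3 + 6u^2 - 6) − 19| < ϵ.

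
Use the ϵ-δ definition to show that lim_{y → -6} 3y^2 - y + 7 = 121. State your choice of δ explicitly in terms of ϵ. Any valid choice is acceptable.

Let ϵ > 0. We want δ > 0 such that 0 < |y + 6| < δ implies |(3y^2 - y + 7) − 121| < ϵ.
(3y^2 - y + 7) − 121 = 3y^2 - y - 114 = (y + 6)(3y - 19).
So |(3y^2 - y + 7) − 121| = |y + 6|·|3y - 19|.
Assume first that |y + 6| < 1, so |y| < 7. Then |3y - 19| ≤ 3·7 + 19 = 40.
Hence |(3y^2 - y + 7) − 121| ≤ 40|y + 6| < ϵ provided |y + 6| < ϵ/40.
Take δ = min(1, ϵ/40). Then 0 < |y + 6| < δ gives both |y + 6| < 1 and |y + 6| < ϵ/40, so |(3y^2 - y + 7) − 121| < ϵ.

δ = min(1, ϵ/40)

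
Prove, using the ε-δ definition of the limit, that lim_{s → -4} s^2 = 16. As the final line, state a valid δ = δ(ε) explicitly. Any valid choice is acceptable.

δ = min(1, ε/9)

Fix ε > 0. We seek δ > 0 with 0 < |s + 4| < δ ⇒ |s^2 − 16| < ε.
Factor: s^2 − 16 = (s + 4)(s - 4), so |s^2 − 16| = |s + 4|·|s - 4|.
Impose δ ≤ 1 so that |s| < 5; then |s - 4| ≤ 9.
Hence |s^2 − 16| ≤ 9|s + 4|, which is < ε once |s + 4| < ε/9.
Take δ = min(1, ε/9). If 0 < |s + 4| < δ then both bounds hold and |s^2 − 16| ≤ 9|s + 4| < 9·(ε/9) = ε.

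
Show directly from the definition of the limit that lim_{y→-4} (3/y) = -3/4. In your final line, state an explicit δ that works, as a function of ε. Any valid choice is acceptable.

δ = min(2, (8/3)ε)

Let ε > 0 be given. We seek δ > 0 such that 0 < |y + 4| < δ implies |3/y + 3/4| < ε.
|3/y + 3/4| = 3·|-4 − y|/(4·|y|) = 3|y + 4|/(4|y|).
Require δ ≤ 2 so that |y| > 4 − 2 = 2, hence 4|y| > 8.
Then |3/y + 3/4| < 3|y + 4|/8, which is < ε when |y + 4| < (8/3)ε.
Take δ = min(2, (8/3)ε). Then 0 < |y + 4| < δ gives both |y + 4| < 2 and |y + 4| < (8/3)ε, so |3/y + 3/4| < ε.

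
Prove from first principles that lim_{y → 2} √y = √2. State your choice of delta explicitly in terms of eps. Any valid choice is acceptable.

delta = min(2, √2·eps)

Fix eps > 0. We want delta > 0 such that 0 < |y − 2| < delta implies |√y − √2| < eps.
Rationalise: √y − √2 = (y − 2)/(√y + √2), so |√y − √2| = |y − 2|/(√y + √2).
Restrict delta ≤ 2 so that |y − 2| < 2 forces y > 0, and then √y + √2 > √2.
Hence |√y − √2| < |y − 2|/√2, which is < eps once |y − 2| < √2·eps.
Take delta = min(2, √2·eps). If 0 < |y − 2| < delta then y > 0 and |√y − √2| < |y − 2|/√2 < eps.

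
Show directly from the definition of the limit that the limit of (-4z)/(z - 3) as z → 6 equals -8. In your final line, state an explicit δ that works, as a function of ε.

δ = min(3/2, (3/8)ε)

Fix ε > 0. We want δ > 0 with 0 < |z − 6| < δ ⇒ |(-4z)/(z - 3) + 8| < ε.
Combining over a common denominator, (-4z)/(z - 3) + 8 = [(-4z)·3 − (-24)·(z - 3)] / [3·(z - 3)] = 12(z − 6) / (3(z - 3)).
So |(-4z)/(z - 3) + 8| = 12|z − 6| / (3·|z − 3|).
Require δ ≤ 3/2, so |z − 3| ≥ |3| − |z − 6| > 3 − 3/2 = 3/2.
Hence |(-4z)/(z - 3) + 8| < 12|z − 6|/(3·(3/2)) = (8/3)|z − 6|, which is < ε once |z − 6| < (3/8)ε.
Take δ = min(3/2, (3/8)ε). Then 0 < |z − 6| < δ forces both bounds, so |(-4z)/(z - 3) + 8| < ε.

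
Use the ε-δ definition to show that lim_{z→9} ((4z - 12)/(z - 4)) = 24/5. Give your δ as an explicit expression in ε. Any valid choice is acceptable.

Let ε > 0 be given. We want δ > 0 with 0 < |z − 9| < δ ⇒ |(4z - 12)/(z - 4) − (24/5)| < ε.
Combining over a common denominator, (4z - 12)/(z - 4) − (24/5) = [(4z - 12)·5 − 24·(z - 4)] / [5·(z - 4)] = -4(z − 9) / (5(z - 4)).
So |(4z - 12)/(z - 4) − (24/5)| = 4|z − 9| / (5·|z − 4|).
Require δ ≤ 5/2, so |z − 4| ≥ |5| − |z − 9| > 5 − 5/2 = 5/2.
Hence |(4z - 12)/(z - 4) − (24/5)| < 4|z − 9|/(5·(5/2)) = (8/25)|z − 9|, which is < ε once |z − 9| < (25/8)ε.
Take δ = min(5/2, (25/8)ε). Then 0 < |z − 9| < δ forces both bounds, so |(4z - 12)/(z - 4) − (24/5)| < ε.

δ = min(5/2, (25/8)ε)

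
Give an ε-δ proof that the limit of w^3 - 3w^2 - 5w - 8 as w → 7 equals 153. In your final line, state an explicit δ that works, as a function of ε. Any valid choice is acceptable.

δ = min(1, ε/119)

Fix ε > 0. We want δ > 0 such that 0 < |w − 7| < δ implies |(w^3 - 3w^2 - 5w - 8) − 153| < ε.
(w^3 - 3w^2 - 5w - 8) − 153 = w^3 - 3w^2 - 5w - 161 = (w − 7)(w^2 + 4w + 23).
So |(w^3 - 3w^2 - 5w - 8) − 153| = |w − 7|·|w^2 + 4w + 23|.
Require δ ≤ 1. Then |w − 7| < 1 gives |w| < 8, and by the triangle inequality |w^2 + 4w + 23| ≤ 8^2 + 4·8 + 23 = 119.
Hence |(w^3 - 3w^2 - 5w - 8) − 153| ≤ 119|w − 7| < ε provided |w − 7| < ε/119.
Choosing δ = min(1, ε/119) ensures both conditions, hence |(w^3 - 3w^2 - 5w - 8) − 153| < ε.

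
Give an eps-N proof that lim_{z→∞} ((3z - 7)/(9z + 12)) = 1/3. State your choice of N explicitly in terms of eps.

Suppose eps > 0. We seek N > 0 such that z > N implies |(3z - 7)/(9z + 12) − (1/3)| < eps.
(3z - 7)/(9z + 12) − (1/3) = (9(3z - 7) − 3(9z + 12)) / (9(9z + 12)) = -99/(9(9z + 12)).
For z > 0 we have 9z + 12 > 9z, so |(3z - 7)/(9z + 12) − (1/3)| = 99/(9(9z + 12)) < 99/(9·9z) = (11/9)/z.
Thus |(3z - 7)/(9z + 12) − (1/3)| < eps whenever z > (11/9)/eps.
Take N = (11/9)/eps. If z > N then |(3z - 7)/(9z + 12) − (1/3)| < (11/9)/z < eps.

N = (11/9)/eps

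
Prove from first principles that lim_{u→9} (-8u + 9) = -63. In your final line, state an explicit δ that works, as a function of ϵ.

Suppose ϵ > 0. We need δ > 0 so that 0 < |u − 9| < δ implies |(-8u + 9) + 63| < ϵ.
Since (-8u + 9) + 63 = -8(u − 9), we have |(-8u + 9) + 63| = 8|u − 9|.
Thus it suffices that |u − 9| < ϵ/8.
Take δ = ϵ/8. If 0 < |u − 9| < δ then |(-8u + 9) + 63| = 8|u − 9| < 8·(ϵ/8) = ϵ.

δ = ϵ/8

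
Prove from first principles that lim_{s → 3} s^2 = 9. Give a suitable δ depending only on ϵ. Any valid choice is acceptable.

Let ϵ > 0. We seek δ > 0 with 0 < |s − 3| < δ ⇒ |s^2 − 9| < ϵ.
Factor: s^2 − 9 = (s − 3)(s + 3), so |s^2 − 9| = |s − 3|·|s + 3|.
Impose δ ≤ 2 so that |s| < 5; then |s + 3| ≤ 8.
Hence |s^2 − 9| ≤ 8|s − 3|, which is < ϵ once |s − 3| < ϵ/8.
Take δ = min(2, ϵ/8). If 0 < |s − 3| < δ then both bounds hold and |s^2 − 9| ≤ 8|s − 3| < 8·(ϵ/8) = ϵ.

δ = min(2, ϵ/8)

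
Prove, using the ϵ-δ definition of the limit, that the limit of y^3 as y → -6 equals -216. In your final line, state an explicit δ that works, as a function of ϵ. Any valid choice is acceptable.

δ = min(2, ϵ/148)

Let ϵ > 0 be given. We seek δ > 0 with 0 < |y + 6| < δ ⇒ |y^3 + 216| < ϵ.
Factor: y^3 + 216 = (y + 6)(y^2 - 6y + 36), so |y^3 + 216| = |y + 6|·|y^2 - 6y + 36|.
Impose δ ≤ 2 so that |y| < 8; then |y^2 - 6y + 36| ≤ 148.
Hence |y^3 + 216| ≤ 148|y + 6|, which is < ϵ once |y + 6| < ϵ/148.
Take δ = min(2, ϵ/148). If 0 < |y + 6| < δ then both bounds hold and |y^3 + 216| ≤ 148|y + 6| < 148·(ϵ/148) = ϵ.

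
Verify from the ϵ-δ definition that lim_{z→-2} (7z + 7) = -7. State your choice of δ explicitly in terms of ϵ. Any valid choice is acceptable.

δ = ϵ/7

Let ϵ > 0 be given. We need δ > 0 so that 0 < |z + 2| < δ implies |(7z + 7) + 7| < ϵ.
|(7z + 7) + 7| = |7z + 14| = 7|z + 2|.
So 7|z + 2| < ϵ exactly when |z + 2| < ϵ/7.
Choosing δ = ϵ/7 gives |(7z + 7) + 7| = 7|z + 2| < ϵ whenever |z + 2| < δ.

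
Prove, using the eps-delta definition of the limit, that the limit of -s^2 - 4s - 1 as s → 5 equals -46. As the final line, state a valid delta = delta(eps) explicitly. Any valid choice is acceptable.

delta = min(1, eps/15)

Suppose eps > 0. We want delta > 0 such that 0 < |s − 5| < delta implies |(-s^2 - 4s - 1) + 46| < eps.
(-s^2 - 4s - 1) + 46 = -s^2 - 4s + 45 = (s − 5)(-s - 9).
So |(-s^2 - 4s - 1) + 46| = |s − 5|·|-s - 9|.
Require delta ≤ 1. Then |s − 5| < 1 gives |s| < 6, and by the triangle inequality |-s - 9| ≤ 6 + 9 = 15.
Hence |(-s^2 - 4s - 1) + 46| ≤ 15|s − 5| < eps provided |s − 5| < eps/15.
Take delta = min(1, eps/15). Then 0 < |s − 5| < delta gives both |s − 5| < 1 and |s − 5| < eps/15, so |(-s^2 - 4s - 1) + 46| < eps.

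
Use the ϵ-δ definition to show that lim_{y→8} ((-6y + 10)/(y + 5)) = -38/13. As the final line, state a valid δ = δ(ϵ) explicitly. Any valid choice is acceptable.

Let ϵ > 0 be given. We want δ > 0 with 0 < |y − 8| < δ ⇒ |(-6y + 10)/(y + 5) + 38/13| < ϵ.
Combining over a common denominator, (-6y + 10)/(y + 5) + 38/13 = [(-6y + 10)·13 − (-38)·(y + 5)] / [13·(y + 5)] = -40(y − 8) / (13(y + 5)).
So |(-6y + 10)/(y + 5) + 38/13| = 40|y − 8| / (13·|y + 5|).
Restrict δ ≤ 13/2. Then |y − 8| < 13/2 gives |y + 5| = |(y − 8) + 13| ≥ 13 − 13/2 = 13/2.
Hence |(-6y + 10)/(y + 5) + 38/13| < 40|y − 8|/(13·(13/2)) = (80/169)|y − 8|, which is < ϵ once |y − 8| < (169/80)ϵ.
Take δ = min(13/2, (169/80)ϵ). Then 0 < |y − 8| < δ forces both bounds, so |(-6y + 10)/(y + 5) + 38/13| < ϵ.

δ = min(13/2, (169/80)ϵ)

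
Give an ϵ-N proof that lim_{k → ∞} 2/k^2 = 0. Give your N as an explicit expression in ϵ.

N = (2/ϵ)^{1/2}

Fix ϵ > 0. For k ≥ 1, |2/k^2 − 0| = 2/k^2.
2/k^2 < ϵ ⇔ k^2 > 2/ϵ ⇔ k > (2/ϵ)^{1/2}.
Take N = (2/ϵ)^{1/2}. Then k > N implies 2/k^2 < ϵ.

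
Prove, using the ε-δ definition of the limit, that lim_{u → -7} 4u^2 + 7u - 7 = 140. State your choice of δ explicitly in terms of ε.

Fix ε > 0. We want δ > 0 such that 0 < |u + 7| < δ implies |(4u^2 + 7u - 7) − 140| < ε.
(4u^2 + 7u - 7) − 140 = 4u^2 + 7u - 147 = (u + 7)(4u - 21).
So |(4u^2 + 7u - 7) − 140| = |u + 7|·|4u - 21|.
Require δ ≤ 1. Then |u + 7| < 1 gives |u| < 8, and by the triangle inequality |4u - 21| ≤ 4·8 + 21 = 53.
Hence |(4u^2 + 7u - 7) − 140| ≤ 53|u + 7| < ε provided |u + 7| < ε/53.
Take δ = min(1, ε/53). Then 0 < |u + 7| < δ gives both |u + 7| < 1 and |u + 7| < ε/53, so |(4u^2 + 7u - 7) − 140| < ε.

δ = min(1, ε/53)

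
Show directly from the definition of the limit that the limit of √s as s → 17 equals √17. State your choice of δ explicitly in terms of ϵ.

δ = min(17, √17·ϵ)

Let ϵ > 0 be given. We want δ > 0 such that 0 < |s − 17| < δ implies |√s − √17| < ϵ.
Multiplying by the conjugate, |√s − √17| = |s − 17|/(√s + √17).
Restrict δ ≤ 17 so that |s − 17| < 17 forces s > 0, and then √s + √17 > √17.
Hence |√s − √17| < |s − 17|/√17, which is < ϵ once |s − 17| < √17·ϵ.
Take δ = min(17, √17·ϵ). If 0 < |s − 17| < δ then s > 0 and |√s − √17| < |s − 17|/√17 < ϵ.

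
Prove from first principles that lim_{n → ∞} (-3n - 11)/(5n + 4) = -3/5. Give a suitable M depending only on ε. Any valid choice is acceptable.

Let ε > 0. For n ≥ 1, |(-3n - 11)/(5n + 4) + 3/5| = |-43|/(5(5n + 4)) = 43/(5(5n + 4)).
Since 5n + 4 ≥ 5n for n ≥ 1, this is ≤ 43/(5·5n) = (43/25)/n.
So |(-3n - 11)/(5n + 4) + 3/5| < ε whenever n > (43/25)/ε.
Take M = (43/25)/ε. If n > M then |(-3n - 11)/(5n + 4) + 3/5| ≤ (43/25)/n < ε.

M = (43/25)/ε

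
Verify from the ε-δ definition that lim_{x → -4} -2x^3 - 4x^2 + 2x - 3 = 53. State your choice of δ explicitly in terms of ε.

Suppose ε > 0. We want δ > 0 such that 0 < |x + 4| < δ implies |(-2x^3 - 4x^2 + 2x - 3) − 53| < ε.
(-2x^3 - 4x^2 + 2x - 3) − 53 = -2x^3 - 4x^2 + 2x - 56 = (x + 4)(-2x^2 + 4x - 14).
So |(-2x^3 - 4x^2 + 2x - 3) − 53| = |x + 4|·|-2x^2 + 4x - 14|.
Require δ ≤ 1. Then |x + 4| < 1 gives |x| < 5, and by the triangle inequality |-2x^2 + 4x - 14| ≤ 2·5^2 + 4·5 + 14 = 84.
Hence |(-2x^3 - 4x^2 + 2x - 3) − 53| ≤ 84|x + 4| < ε provided |x + 4| < ε/84.
Choosing δ = min(1, ε/84) ensures both conditions, hence |(-2x^3 - 4x^2 + 2x - 3) − 53| < ε.

δ = min(1, ε/84)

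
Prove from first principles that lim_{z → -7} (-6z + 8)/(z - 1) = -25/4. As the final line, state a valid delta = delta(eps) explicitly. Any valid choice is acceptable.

delta = min(4, 16eps)

Suppose eps > 0. We want delta > 0 with 0 < |z + 7| < delta ⇒ |(-6z + 8)/(z - 1) + 25/4| < eps.
Combining over a common denominator, (-6z + 8)/(z - 1) + 25/4 = [(-6z + 8)·(-8) − 50·(z - 1)] / [(-8)·(z - 1)] = -2(z + 7) / ((-8)(z - 1)).
So |(-6z + 8)/(z - 1) + 25/4| = 2|z + 7| / (8·|z − 1|).
Require delta ≤ 4, so |z − 1| ≥ |-8| − |z + 7| > 8 − 4 = 4.
Hence |(-6z + 8)/(z - 1) + 25/4| < 2|z + 7|/(8·4) = (1/16)|z + 7|, which is < eps once |z + 7| < 16eps.
Take delta = min(4, 16eps). Then 0 < |z + 7| < delta forces both bounds, so |(-6z + 8)/(z - 1) + 25/4| < eps.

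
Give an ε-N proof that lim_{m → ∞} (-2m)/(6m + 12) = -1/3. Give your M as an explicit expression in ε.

M = (2/3)/ε

Let ε > 0 be given. For m ≥ 1, |(-2m)/(6m + 12) + 1/3| = |24|/(6(6m + 12)) = 24/(6(6m + 12)).
Since 6m + 12 ≥ 6m for m ≥ 1, this is ≤ 24/(6·6m) = (2/3)/m.
So |(-2m)/(6m + 12) + 1/3| < ε whenever m > (2/3)/ε.
Take M = (2/3)/ε. If m > M then |(-2m)/(6m + 12) + 1/3| ≤ (2/3)/m < ε.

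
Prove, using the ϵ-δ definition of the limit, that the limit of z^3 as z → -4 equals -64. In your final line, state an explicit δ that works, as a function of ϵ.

Fix ϵ > 0. We seek δ > 0 with 0 < |z + 4| < δ ⇒ |z^3 + 64| < ϵ.
Factor: z^3 + 64 = (z + 4)(z^2 - 4z + 16), so |z^3 + 64| = |z + 4|·|z^2 - 4z + 16|.
Restrict δ ≤ 1. Then |z + 4| < 1 gives |z| < 5, so by the triangle inequality |z^2 - 4z + 16| ≤ 5^2 + 4·5 + 16 = 61.
Hence |z^3 + 64| ≤ 61|z + 4|, which is < ϵ once |z + 4| < ϵ/61.
Take δ = min(1, ϵ/61). If 0 < |z + 4| < δ then both bounds hold and |z^3 + 64| ≤ 61|z + 4| < 61·(ϵ/61) = ϵ.

δ = min(1, ϵ/61)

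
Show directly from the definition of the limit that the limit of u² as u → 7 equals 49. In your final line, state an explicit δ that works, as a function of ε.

Let ε > 0 be given. We seek δ > 0 with 0 < |u − 7| < δ ⇒ |u² − 49| < ε.
Factor: u² − 49 = (u − 7)(u + 7), so |u² − 49| = |u − 7|·|u + 7|.
Restrict δ ≤ 1. Then |u − 7| < 1 gives |u| < 8, so by the triangle inequality |u + 7| ≤ 8 + 7 = 15.
Hence |u² − 49| ≤ 15|u − 7|, which is < ε once |u − 7| < ε/15.
Take δ = min(1, ε/15). If 0 < |u − 7| < δ then both bounds hold and |u² − 49| ≤ 15|u − 7| < 15·(ε/15) = ε.

δ = min(1, ε/15)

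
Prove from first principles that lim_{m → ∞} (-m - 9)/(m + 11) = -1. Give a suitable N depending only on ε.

N = 2/ε

Let ε > 0. For m ≥ 1, |(-m - 9)/(m + 11) + 1| = |2|/((m + 11)) = 2/((m + 11)).
Since m + 11 ≥ m for m ≥ 1, this is ≤ 2/(m) = 2/m.
So |(-m - 9)/(m + 11) + 1| < ε whenever m > 2/ε.
Take N = 2/ε. If m > N then |(-m - 9)/(m + 11) + 1| ≤ 2/m < ε.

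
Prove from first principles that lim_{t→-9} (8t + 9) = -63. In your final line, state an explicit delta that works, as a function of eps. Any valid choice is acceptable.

Fix eps > 0. We need delta > 0 so that 0 < |t + 9| < delta implies |(8t + 9) + 63| < eps.
Since (8t + 9) + 63 = 8(t + 9), we have |(8t + 9) + 63| = 8|t + 9|.
Thus it suffices that |t + 9| < eps/8.
Take delta = eps/8. If 0 < |t + 9| < delta then |(8t + 9) + 63| = 8|t + 9| < 8·(eps/8) = eps.

delta = eps/8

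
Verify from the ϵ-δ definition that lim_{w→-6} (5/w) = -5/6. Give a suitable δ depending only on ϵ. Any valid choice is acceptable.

Suppose ϵ > 0. We seek δ > 0 such that 0 < |w + 6| < δ implies |5/w + 5/6| < ϵ.
|5/w + 5/6| = 5·|-6 − w|/(6·|w|) = 5|w + 6|/(6|w|).
Require δ ≤ 3 so that |w| > 6 − 3 = 3, hence 6|w| > 18.
Then |5/w + 5/6| < 5|w + 6|/18, which is < ϵ when |w + 6| < (18/5)ϵ.
Take δ = min(3, (18/5)ϵ). Then 0 < |w + 6| < δ gives both |w + 6| < 3 and |w + 6| < (18/5)ϵ, so |5/w + 5/6| < ϵ.

δ = min(3, (18/5)ϵ)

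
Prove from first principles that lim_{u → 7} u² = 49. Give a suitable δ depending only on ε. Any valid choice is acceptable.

Fix ε > 0. We seek δ > 0 with 0 < |u − 7| < δ ⇒ |u² − 49| < ε.
Factor: u² − 49 = (u − 7)(u + 7), so |u² − 49| = |u − 7|·|u + 7|.
Restrict δ ≤ 2. Then |u − 7| < 2 gives |u| < 9, so by the triangle inequality |u + 7| ≤ 9 + 7 = 16.
Hence |u² − 49| ≤ 16|u − 7|, which is < ε once |u − 7| < ε/16.
Take δ = min(2, ε/16). If 0 < |u − 7| < δ then both bounds hold and |u² − 49| ≤ 16|u − 7| < 16·(ε/16) = ε.

δ = min(2, ε/16)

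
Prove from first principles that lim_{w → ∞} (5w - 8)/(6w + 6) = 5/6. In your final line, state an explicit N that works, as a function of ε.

N = (13/6)/ε

Suppose ε > 0. We seek N > 0 such that w > N implies |(5w - 8)/(6w + 6) − (5/6)| < ε.
(5w - 8)/(6w + 6) − (5/6) = (6(5w - 8) − 5(6w + 6)) / (6(6w + 6)) = -78/(6(6w + 6)).
For w > 0 we have 6w + 6 > 6w, so |(5w - 8)/(6w + 6) − (5/6)| = 78/(6(6w + 6)) < 78/(6·6w) = (13/6)/w.
Thus |(5w - 8)/(6w + 6) − (5/6)| < ε whenever w > (13/6)/ε.
Take N = (13/6)/ε. If w > N then |(5w - 8)/(6w + 6) − (5/6)| < (13/6)/w < ε.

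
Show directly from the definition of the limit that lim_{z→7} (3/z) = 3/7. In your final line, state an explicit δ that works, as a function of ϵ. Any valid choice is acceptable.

Let ϵ > 0 be given. We seek δ > 0 such that 0 < |z − 7| < δ implies |3/z − (3/7)| < ϵ.
|3/z − (3/7)| = 3·|7 − z|/(7·|z|) = 3|z − 7|/(7|z|).
Require δ ≤ 7/2 so that |z| > 7 − 7/2 = 7/2, hence 7|z| > 49/2.
Then |3/z − (3/7)| < 3|z − 7|/(49/2), which is < ϵ when |z − 7| < (49/6)ϵ.
Take δ = min(7/2, (49/6)ϵ). Then 0 < |z − 7| < δ gives both |z − 7| < 7/2 and |z − 7| < (49/6)ϵ, so |3/z − (3/7)| < ϵ.

δ = min(7/2, (49/6)ϵ)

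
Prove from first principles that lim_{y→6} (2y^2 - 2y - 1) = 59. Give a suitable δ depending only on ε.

Fix ε > 0. We want δ > 0 such that 0 < |y − 6| < δ implies |(2y^2 - 2y - 1) − 59| < ε.
(2y^2 - 2y - 1) − 59 = 2y^2 - 2y - 60 = (y − 6)(2y + 10).
So |(2y^2 - 2y - 1) − 59| = |y − 6|·|2y + 10|.
Require δ ≤ 2. Then |y − 6| < 2 gives |y| < 8, and by the triangle inequality |2y + 10| ≤ 2·8 + 10 = 26.
Hence |(2y^2 - 2y - 1) − 59| ≤ 26|y − 6| < ε provided |y − 6| < ε/26.
Choosing δ = min(2, ε/26) ensures both conditions, hence |(2y^2 - 2y - 1) − 59| < ε.

δ = min(2, ε/26)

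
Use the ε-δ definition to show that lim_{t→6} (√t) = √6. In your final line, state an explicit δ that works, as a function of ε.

δ = min(6, √6·ε)

Let ε > 0 be given. We want δ > 0 such that 0 < |t − 6| < δ implies |√t − √6| < ε.
Rationalise: √t − √6 = (t − 6)/(√t + √6), so |√t − √6| = |t − 6|/(√t + √6).
Restrict δ ≤ 6 so that |t − 6| < 6 forces t > 0, and then √t + √6 > √6.
Hence |√t − √6| < |t − 6|/√6, which is < ε once |t − 6| < √6·ε.
Take δ = min(6, √6·ε). If 0 < |t − 6| < δ then t > 0 and |√t − √6| < |t − 6|/√6 < ε.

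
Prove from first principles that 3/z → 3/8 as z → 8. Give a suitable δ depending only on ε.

δ = min(4, (32/3)ε)

Let ε > 0 be given. We seek δ > 0 such that 0 < |z − 8| < δ implies |3/z − (3/8)| < ε.
|3/z − (3/8)| = 3·|8 − z|/(8·|z|) = 3|z − 8|/(8|z|).
Require δ ≤ 4 so that |z| > 8 − 4 = 4, hence 8|z| > 32.
Then |3/z − (3/8)| < 3|z − 8|/32, which is < ε when |z − 8| < (32/3)ε.
Take δ = min(4, (32/3)ε). Then 0 < |z − 8| < δ gives both |z − 8| < 4 and |z − 8| < (32/3)ε, so |3/z − (3/8)| < ε.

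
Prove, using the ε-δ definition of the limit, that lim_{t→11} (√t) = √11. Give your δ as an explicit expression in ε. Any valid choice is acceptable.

δ = min(11, √11·ε)

Suppose ε > 0. We want δ > 0 such that 0 < |t − 11| < δ implies |√t − √11| < ε.
Rationalise: √t − √11 = (t − 11)/(√t + √11), so |√t − √11| = |t − 11|/(√t + √11).
Restrict δ ≤ 11 so that |t − 11| < 11 forces t > 0, and then √t + √11 > √11.
Hence |√t − √11| < |t − 11|/√11, which is < ε once |t − 11| < √11·ε.
Take δ = min(11, √11·ε). If 0 < |t − 11| < δ then t > 0 and |√t − √11| < |t − 11|/√11 < ε.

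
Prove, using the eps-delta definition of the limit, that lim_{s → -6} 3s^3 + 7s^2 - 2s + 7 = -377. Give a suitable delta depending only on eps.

delta = min(1, eps/288)

Suppose eps > 0. We want delta > 0 such that 0 < |s + 6| < delta implies |(3s^3 + 7s^2 - 2s + 7) + 377| < eps.
(3s^3 + 7s^2 - 2s + 7) + 377 = 3s^3 + 7s^2 - 2s + 384 = (s + 6)(3s^2 - 11s + 64).
So |(3s^3 + 7s^2 - 2s + 7) + 377| = |s + 6|·|3s^2 - 11s + 64|.
Require delta ≤ 1. Then |s + 6| < 1 gives |s| < 7, and by the triangle inequality |3s^2 - 11s + 64| ≤ 3·7^2 + 11·7 + 64 = 288.
Hence |(3s^3 + 7s^2 - 2s + 7) + 377| ≤ 288|s + 6| < eps provided |s + 6| < eps/288.
Take delta = min(1, eps/288). Then 0 < |s + 6| < delta gives both |s + 6| < 1 and |s + 6| < eps/288, so |(3s^3 + 7s^2 - 2s + 7) + 377| < eps.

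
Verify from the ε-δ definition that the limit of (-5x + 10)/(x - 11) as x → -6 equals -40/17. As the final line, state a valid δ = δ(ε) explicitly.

δ = min(17/2, (289/90)ε)

Let ε > 0 be given. We want δ > 0 with 0 < |x + 6| < δ ⇒ |(-5x + 10)/(x - 11) + 40/17| < ε.
Combining over a common denominator, (-5x + 10)/(x - 11) + 40/17 = [(-5x + 10)·(-17) − 40·(x - 11)] / [(-17)·(x - 11)] = 45(x + 6) / ((-17)(x - 11)).
So |(-5x + 10)/(x - 11) + 40/17| = 45|x + 6| / (17·|x − 11|).
Require δ ≤ 17/2, so |x − 11| ≥ |-17| − |x + 6| > 17 − 17/2 = 17/2.
Hence |(-5x + 10)/(x - 11) + 40/17| < 45|x + 6|/(17·(17/2)) = (90/289)|x + 6|, which is < ε once |x + 6| < (289/90)ε.
Take δ = min(17/2, (289/90)ε). Then 0 < |x + 6| < δ forces both bounds, so |(-5x + 10)/(x - 11) + 40/17| < ε.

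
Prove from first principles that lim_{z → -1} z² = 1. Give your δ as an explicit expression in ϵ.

δ = min(1, ϵ/3)

Fix ϵ > 0. We seek δ > 0 with 0 < |z + 1| < δ ⇒ |z² − 1| < ϵ.
Factor: z² − 1 = (z + 1)(z - 1), so |z² − 1| = |z + 1|·|z - 1|.
Impose δ ≤ 1 so that |z| < 2; then |z - 1| ≤ 3.
Hence |z² − 1| ≤ 3|z + 1|, which is < ϵ once |z + 1| < ϵ/3.
Take δ = min(1, ϵ/3). If 0 < |z + 1| < δ then both bounds hold and |z² − 1| ≤ 3|z + 1| < 3·(ϵ/3) = ϵ.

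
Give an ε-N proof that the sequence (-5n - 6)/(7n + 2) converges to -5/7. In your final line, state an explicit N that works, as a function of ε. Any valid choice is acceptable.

Let ε > 0. For n ≥ 1, |(-5n - 6)/(7n + 2) + 5/7| = |-32|/(7(7n + 2)) = 32/(7(7n + 2)).
Since 7n + 2 ≥ 7n for n ≥ 1, this is ≤ 32/(7·7n) = (32/49)/n.
So |(-5n - 6)/(7n + 2) + 5/7| < ε whenever n > (32/49)/ε.
Take N = (32/49)/ε. If n > N then |(-5n - 6)/(7n + 2) + 5/7| ≤ (32/49)/n < ε.

N = (32/49)/ε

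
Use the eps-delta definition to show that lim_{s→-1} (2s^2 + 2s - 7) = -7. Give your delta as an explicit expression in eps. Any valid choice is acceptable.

delta = min(1, eps/4)

Let eps > 0. We want delta > 0 such that 0 < |s + 1| < delta implies |(2s^2 + 2s - 7) + 7| < eps.
(2s^2 + 2s - 7) + 7 = 2s^2 + 2s = (s + 1)(2s).
So |(2s^2 + 2s - 7) + 7| = |s + 1|·|2s|.
Assume first that |s + 1| < 1, so |s| < 2. Then |2s| ≤ 2·2 = 4.
Hence |(2s^2 + 2s - 7) + 7| ≤ 4|s + 1| < eps provided |s + 1| < eps/4.
Choosing delta = min(1, eps/4) ensures both conditions, hence |(2s^2 + 2s - 7) + 7| < eps.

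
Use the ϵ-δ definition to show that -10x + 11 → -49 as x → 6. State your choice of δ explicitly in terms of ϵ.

Let ϵ > 0 be given. We need δ > 0 so that 0 < |x − 6| < δ implies |(-10x + 11) + 49| < ϵ.
|(-10x + 11) + 49| = |-10x + 60| = 10|x − 6|.
Thus it suffices that |x − 6| < ϵ/10.
Take δ = ϵ/10. If 0 < |x − 6| < δ then |(-10x + 11) + 49| = 10|x − 6| < 10·(ϵ/10) = ϵ.

δ = ϵ/10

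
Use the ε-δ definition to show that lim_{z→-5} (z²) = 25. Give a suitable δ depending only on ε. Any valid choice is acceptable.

Fix ε > 0. We seek δ > 0 with 0 < |z + 5| < δ ⇒ |z² − 25| < ε.
Factor: z² − 25 = (z + 5)(z - 5), so |z² − 25| = |z + 5|·|z - 5|.
Impose δ ≤ 1 so that |z| < 6; then |z - 5| ≤ 11.
Hence |z² − 25| ≤ 11|z + 5|, which is < ε once |z + 5| < ε/11.
Take δ = min(1, ε/11). If 0 < |z + 5| < δ then both bounds hold and |z² − 25| ≤ 11|z + 5| < 11·(ε/11) = ε.

δ = min(1, ε/11)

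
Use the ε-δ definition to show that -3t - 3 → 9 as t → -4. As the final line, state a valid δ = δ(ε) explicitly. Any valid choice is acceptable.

Fix ε > 0. We need δ > 0 so that 0 < |t + 4| < δ implies |(-3t - 3) − 9| < ε.
|(-3t - 3) − 9| = |-3t - 12| = 3|t + 4|.
Thus it suffices that |t + 4| < ε/3.
Take δ = ε/3. If 0 < |t + 4| < δ then |(-3t - 3) − 9| = 3|t + 4| < 3·(ε/3) = ε.

δ = ε/3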